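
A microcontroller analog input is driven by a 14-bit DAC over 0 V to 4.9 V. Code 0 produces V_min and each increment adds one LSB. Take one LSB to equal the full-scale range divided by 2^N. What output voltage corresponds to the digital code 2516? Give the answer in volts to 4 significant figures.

V_FS = 4.9 V. LSB = 4.9 V / 2^14.
Output = V_min + (2516/16384) × range = 0 + 0.153564 × 4.9 V
      = 0 V + 0.752466 V = 0.752466 V.

0.7525 V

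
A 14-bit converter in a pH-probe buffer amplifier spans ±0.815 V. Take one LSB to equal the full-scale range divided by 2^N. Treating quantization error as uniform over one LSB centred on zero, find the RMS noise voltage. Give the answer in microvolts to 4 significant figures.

28.72 µV

Range = 0.815 − (-0.815) = 1.63 V.
LSB = 1.63 V / 2^14 = 99.4873 µV.
For a uniform distribution on [−LSB/2, +LSB/2], V_rms = LSB/√12 = 99.4873 µV/3.4641 = 28.72 µV.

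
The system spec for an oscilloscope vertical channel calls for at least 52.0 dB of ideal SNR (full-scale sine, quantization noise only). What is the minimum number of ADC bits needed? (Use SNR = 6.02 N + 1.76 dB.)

N ≥ (52.0 − 1.76)/6.02 = 8.346 → N_min = 9.

9 bits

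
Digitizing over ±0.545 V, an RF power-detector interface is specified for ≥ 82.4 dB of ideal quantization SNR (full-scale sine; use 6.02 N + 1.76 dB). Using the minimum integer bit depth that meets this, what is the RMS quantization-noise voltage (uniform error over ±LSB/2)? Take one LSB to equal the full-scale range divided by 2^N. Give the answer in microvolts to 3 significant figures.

19.2 µV

Range = 0.545 − (-0.545) = 1.09 V.
N ≥ (82.4 − 1.76)/6.02 = 13.395 → N_min = 14.
Step size = 1.09/16384 V = 66.528 µV.
RMS noise = LSB/√12 = 19.2 µV.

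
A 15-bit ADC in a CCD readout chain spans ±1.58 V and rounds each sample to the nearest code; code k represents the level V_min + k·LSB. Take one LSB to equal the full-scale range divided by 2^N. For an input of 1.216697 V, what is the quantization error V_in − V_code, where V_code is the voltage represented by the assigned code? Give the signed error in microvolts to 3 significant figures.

Span: 1.58 V − (-1.58 V) = 3.16 V. LSB = 3.16 V / 2^15 ≈ 96.44 µV.
(1.216697 − (-1.58)) / LSB = 2.796697 × 32768/3.16 = 29000.6859. Nearest integer: k = 29001.
V_code = -1.58 + (29001/32768) × 3.16 = 1.2167272949 V.
V_in − V_code = 1.216697 − (1.2167272949) = −30.3 µV.

−30.3 µV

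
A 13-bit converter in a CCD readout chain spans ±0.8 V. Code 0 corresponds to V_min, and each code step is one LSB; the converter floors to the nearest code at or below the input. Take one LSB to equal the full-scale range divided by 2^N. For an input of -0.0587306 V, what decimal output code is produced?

3795

Range = 0.8 − (-0.8) = 1.6 V. LSB = 1.6 V / 2^13 ≈ 195.3 µV.
code = ⌊(V_in − V_min)/LSB⌋ = ⌊(V_in − V_min) × 2^13 / range⌋
     = ⌊(-0.0587306 − (-0.8)) × 8192 / 1.6⌋ = ⌊0.7412694 × 8192/1.6⌋
     = ⌊3795.299⌋ = 3795.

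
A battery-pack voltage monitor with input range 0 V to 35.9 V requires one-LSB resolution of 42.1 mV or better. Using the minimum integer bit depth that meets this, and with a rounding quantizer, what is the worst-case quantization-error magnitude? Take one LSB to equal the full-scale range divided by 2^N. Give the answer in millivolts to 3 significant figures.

17.5 mV

Full-scale range = 35.9 V.
35.9 V / 42.1 mV = 852.7. Since 2^9 = 512 and 2^10 = 1024, N = 10.
LSB = 35.9 V ÷ 2^10 = 35.9/1024 V = 35.059 mV.
|e|_max = LSB/2 = 17.5 mV.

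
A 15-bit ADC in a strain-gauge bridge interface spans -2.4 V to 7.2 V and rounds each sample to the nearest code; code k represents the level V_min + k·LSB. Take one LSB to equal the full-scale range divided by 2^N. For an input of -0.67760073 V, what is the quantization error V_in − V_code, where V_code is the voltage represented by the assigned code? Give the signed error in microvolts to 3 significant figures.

Range = 7.2 − (-2.4) = 9.6 V. LSB = 9.6 V / 2^15 ≈ 293.0 µV.
(-0.67760073 − (-2.4)) / LSB = 1.72239927 × 32768/9.6 = 5879.1228. Nearest integer: k = 5879.
V_code = V_min + k × range/2^15 = -2.4 + 5879 × 9.6/32768 = -0.67763671875 V.
V_in − V_code = -0.67760073 − (-0.67763671875) = +36.0 µV.

+36.0 µV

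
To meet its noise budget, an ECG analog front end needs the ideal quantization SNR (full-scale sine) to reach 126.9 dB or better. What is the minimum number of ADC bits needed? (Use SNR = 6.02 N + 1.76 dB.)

N ≥ (126.9 − 1.76)/6.02 = 20.787 → N_min = 21.

21 bits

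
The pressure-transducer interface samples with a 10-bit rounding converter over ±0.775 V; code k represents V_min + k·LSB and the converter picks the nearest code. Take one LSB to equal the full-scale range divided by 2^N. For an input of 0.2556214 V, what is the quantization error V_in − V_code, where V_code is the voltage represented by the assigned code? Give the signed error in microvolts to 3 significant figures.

Range = 0.775 − (-0.775) = 1.55 V. LSB = 1.55 V / 2^10 ≈ 1.514 mV.
Position in LSBs: (0.2556214 − (-0.775)) × 1024/1.55 = 680.8750; rounding gives k = 681.
V_code = -0.775 + (681/1024) × 1.55 = 0.2558105469 V.
e = 0.2556214 − (0.2558105469) = −189 µV.

−189 µV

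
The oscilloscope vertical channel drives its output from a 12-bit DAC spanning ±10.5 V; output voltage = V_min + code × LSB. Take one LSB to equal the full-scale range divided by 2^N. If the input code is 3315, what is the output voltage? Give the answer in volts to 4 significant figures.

6.496 V

The full-scale span is 10.5 − (-10.5) = 21 V. LSB = 21 V / 2^12.
V_out = V_min + code × LSB = -10.5 V + 3315 × 21 V / 4096
      = -10.5 V + 16.9958 V = 6.49585 V.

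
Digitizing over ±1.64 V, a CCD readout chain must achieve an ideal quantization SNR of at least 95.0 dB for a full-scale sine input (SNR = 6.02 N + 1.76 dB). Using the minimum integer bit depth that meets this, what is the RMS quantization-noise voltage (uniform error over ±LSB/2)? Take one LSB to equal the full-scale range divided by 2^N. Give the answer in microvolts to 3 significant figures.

The full-scale span is 1.64 − (-1.64) = 3.28 V.
Solving 6.02 N ≥ 95.0 − 1.76: N ≥ 15.488. Round up → N = 16.
One LSB is 3.28 V / 65536 = 50.049 µV.
RMS noise = LSB/√12 = 14.4 µV.

14.4 µV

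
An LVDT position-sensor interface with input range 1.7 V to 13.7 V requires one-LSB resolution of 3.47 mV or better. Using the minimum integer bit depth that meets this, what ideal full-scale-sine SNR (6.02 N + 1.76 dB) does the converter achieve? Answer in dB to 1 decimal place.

74.0 dB

Span: 13.7 V − (1.7 V) = 12 V.
Levels needed ≥ 12/3.47 mV = 3458. 2^12 = 4096 suffices, so N_min = 12.
SNR = 6.02 × 12 + 1.76 = 74.00 dB.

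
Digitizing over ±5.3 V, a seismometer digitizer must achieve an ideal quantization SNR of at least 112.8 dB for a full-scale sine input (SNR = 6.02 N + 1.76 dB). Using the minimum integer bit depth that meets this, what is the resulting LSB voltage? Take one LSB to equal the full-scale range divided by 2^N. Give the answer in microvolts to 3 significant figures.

20.2 µV

Span: 5.3 V − (-5.3 V) = 10.6 V.
6.02 N + 1.76 ≥ 112.8 gives N ≥ 18.445, so the minimum integer is 19.
LSB = 10.6 V / 2^19 = 20.2 µV.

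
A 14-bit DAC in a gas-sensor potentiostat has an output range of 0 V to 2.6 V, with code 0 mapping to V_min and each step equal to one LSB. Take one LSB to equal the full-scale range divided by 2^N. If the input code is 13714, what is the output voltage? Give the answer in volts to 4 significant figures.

2.176 V

Range is 2.6 V. LSB = 2.6 V / 2^14.
Output = V_min + (13714/16384) × range = 0 + 0.837036 × 2.6 V
      = 0 V + 2.17629 V = 2.17629 V.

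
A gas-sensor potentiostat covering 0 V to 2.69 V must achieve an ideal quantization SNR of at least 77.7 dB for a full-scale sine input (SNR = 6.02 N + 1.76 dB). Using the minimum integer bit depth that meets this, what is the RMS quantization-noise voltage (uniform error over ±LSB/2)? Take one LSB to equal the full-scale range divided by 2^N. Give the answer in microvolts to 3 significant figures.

94.8 µV

Span = 2.69 V.
Solving 6.02 N ≥ 77.7 − 1.76: N ≥ 12.615. Round up → N = 13.
One LSB is 2.69 V / 8192 = 328.37 µV.
σ_q = LSB/√12 = 328.37 µV/3.4641 = 94.8 µV.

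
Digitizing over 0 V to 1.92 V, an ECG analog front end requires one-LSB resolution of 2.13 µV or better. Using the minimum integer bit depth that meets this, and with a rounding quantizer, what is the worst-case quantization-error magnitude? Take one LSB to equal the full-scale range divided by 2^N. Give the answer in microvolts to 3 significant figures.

Span = 1.92 V.
Levels needed ≥ 1.92/2.13 µV = 901400. 2^20 = 1048576 suffices, so N_min = 20.
LSB = 1.92 V ÷ 2^20 = 1.92/1048576 V = 1.8311 µV.
Half an LSB is 0.916 µV.

0.916 µV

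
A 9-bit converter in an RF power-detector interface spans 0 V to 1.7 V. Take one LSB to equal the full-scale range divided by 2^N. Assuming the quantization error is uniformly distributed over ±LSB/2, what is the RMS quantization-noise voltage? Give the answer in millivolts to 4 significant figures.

V_FS = 1.7 V.
LSB = 1.7 V / 2^9 = 3.32031 mV.
σ_q = LSB/√12 = 3.32031 mV/3.4641 = 0.9585 mV.

0.9585 mV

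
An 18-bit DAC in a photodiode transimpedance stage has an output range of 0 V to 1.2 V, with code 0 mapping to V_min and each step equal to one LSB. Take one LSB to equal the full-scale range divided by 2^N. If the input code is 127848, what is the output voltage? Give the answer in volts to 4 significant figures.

0.5852 V

Full-scale range = 1.2 V. LSB = 1.2 V / 2^18.
Output = V_min + (127848/262144) × range = 0 + 0.487701 × 1.2 V
      = 0 + 0.585242 = 0.585242 V.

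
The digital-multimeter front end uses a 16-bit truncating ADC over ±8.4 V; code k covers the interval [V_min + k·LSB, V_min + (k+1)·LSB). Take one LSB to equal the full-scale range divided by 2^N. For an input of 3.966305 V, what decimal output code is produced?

Full-scale range = 8.4 V − (-8.4 V) = 16.8 V. LSB = 16.8 V / 2^16 ≈ 256.3 µV.
(V_in − V_min) × 2^16/range = (3.966305 − (-8.4)) × 65536/16.8 = 48240.367.
Floor → code = 48240.

48240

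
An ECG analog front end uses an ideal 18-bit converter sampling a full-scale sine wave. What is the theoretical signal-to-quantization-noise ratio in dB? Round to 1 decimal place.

For an ideal N-bit converter with full-scale sine input, SNR = 6.02 N + 1.76 dB. SNR = 6.02 × 18 + 1.76 = 108.36 + 1.76 = 110.12 dB.

110.1 dB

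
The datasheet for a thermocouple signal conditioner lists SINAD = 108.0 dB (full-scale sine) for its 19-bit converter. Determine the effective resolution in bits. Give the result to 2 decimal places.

17.65 bits

Inverting SNR = 6.02 N + 1.76: N_eff = (108.0 − 1.76)/6.02 = 17.6478.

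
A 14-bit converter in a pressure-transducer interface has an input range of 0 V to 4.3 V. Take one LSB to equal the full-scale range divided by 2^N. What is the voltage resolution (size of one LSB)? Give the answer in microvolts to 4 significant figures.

262.5 µV

Span = 4.3 V.
2^14 = 16384 levels.
One LSB is 4.3 V / 16384 = 262.5 µV.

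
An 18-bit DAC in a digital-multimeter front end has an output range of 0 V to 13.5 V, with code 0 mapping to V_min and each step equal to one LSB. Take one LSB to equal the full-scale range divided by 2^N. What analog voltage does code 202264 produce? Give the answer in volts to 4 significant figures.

Full-scale range = 13.5 V. LSB = 13.5 V / 2^18.
V_out = 0 + 202264 × (13.5/262144) V
      = 0 + 10.4163 = 10.4163 V.

10.42 V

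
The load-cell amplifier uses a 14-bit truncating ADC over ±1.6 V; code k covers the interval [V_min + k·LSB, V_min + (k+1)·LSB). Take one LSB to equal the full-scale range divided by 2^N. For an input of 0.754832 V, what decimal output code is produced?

12056

Full-scale range = 1.6 V − (-1.6 V) = 3.2 V. LSB = 3.2 V / 2^14 ≈ 195.3 µV.
V_in − V_min = 0.754832 − (-1.6) = 2.354832 V.
Divide by LSB: 2.354832 × 16384/3.2 = 12056.7398.
Truncating gives code 12056.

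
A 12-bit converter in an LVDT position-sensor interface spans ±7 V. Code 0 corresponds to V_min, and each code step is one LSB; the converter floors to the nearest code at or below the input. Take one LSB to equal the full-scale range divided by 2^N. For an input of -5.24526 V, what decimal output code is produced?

513

Full-scale range = 7 V − (-7 V) = 14 V. LSB = 14 V / 2^12 ≈ 3.418 mV.
code = ⌊(V_in − V_min)/LSB⌋ = ⌊(V_in − V_min) × 2^12 / range⌋
     = ⌊(-5.24526 − (-7)) × 4096 / 14⌋ = ⌊1.75474 × 4096/14⌋
     = ⌊513.387⌋ = 513.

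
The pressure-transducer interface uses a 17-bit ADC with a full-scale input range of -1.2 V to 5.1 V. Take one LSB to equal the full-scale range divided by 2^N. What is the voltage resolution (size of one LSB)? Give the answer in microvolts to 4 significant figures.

Span: 5.1 V − (-1.2 V) = 6.3 V.
Number of codes = 2^17 = 131072.
One LSB is 6.3 V / 131072 = 48.07 µV.

48.07 µV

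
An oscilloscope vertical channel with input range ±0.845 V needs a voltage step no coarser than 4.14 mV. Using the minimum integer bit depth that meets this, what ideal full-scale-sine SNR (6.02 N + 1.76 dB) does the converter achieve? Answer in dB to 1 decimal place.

Range = 0.845 − (-0.845) = 1.69 V.
Need 2^N ≥ 1.69 V / 4.14 mV = 408.2 → N_min = 9.
Ideal SNR at N = 9: 6.02·9 + 1.76 = 55.9 dB.

55.9 dB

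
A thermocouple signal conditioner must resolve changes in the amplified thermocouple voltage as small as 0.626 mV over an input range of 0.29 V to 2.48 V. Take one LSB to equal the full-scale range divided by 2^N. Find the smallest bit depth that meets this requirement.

The full-scale span is 2.48 − (0.29) = 2.19 V.
Required number of levels: 2.19/0.626 mV = 3498.4; smallest N with 2^N ≥ that is 12.

12 bits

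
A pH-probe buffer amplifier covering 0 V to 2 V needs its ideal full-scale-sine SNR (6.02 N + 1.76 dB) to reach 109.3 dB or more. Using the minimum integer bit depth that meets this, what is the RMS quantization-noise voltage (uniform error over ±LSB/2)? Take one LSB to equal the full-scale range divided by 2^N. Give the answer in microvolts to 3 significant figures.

2.20 µV

Range is 2 V.
Required N = ⌈(109.3 − 1.76)/6.02⌉ = ⌈17.864⌉ = 18.
LSB = 2 V / 2^18 = 7.6294 µV.
RMS noise = LSB/√12 = 2.20 µV.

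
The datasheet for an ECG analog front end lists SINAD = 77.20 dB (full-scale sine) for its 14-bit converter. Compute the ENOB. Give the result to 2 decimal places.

ENOB = (77.20 − 1.76)/6.02 = 12.5316 bits.

12.53 bits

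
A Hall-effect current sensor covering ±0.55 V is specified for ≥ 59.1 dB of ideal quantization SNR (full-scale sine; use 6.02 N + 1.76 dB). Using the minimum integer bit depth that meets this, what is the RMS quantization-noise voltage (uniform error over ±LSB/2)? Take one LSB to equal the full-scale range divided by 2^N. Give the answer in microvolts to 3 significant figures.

Span: 0.55 V − (-0.55 V) = 1.1 V.
Solving 6.02 N ≥ 59.1 − 1.76: N ≥ 9.525. Round up → N = 10.
LSB = 1.1 V ÷ 2^10 = 1.1/1024 V = 1.0742 mV.
RMS noise = LSB/√12 = 310 µV.

310 µV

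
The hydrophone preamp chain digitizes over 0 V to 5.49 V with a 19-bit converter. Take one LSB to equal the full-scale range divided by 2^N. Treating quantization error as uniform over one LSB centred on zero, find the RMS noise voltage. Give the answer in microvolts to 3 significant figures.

3.02 µV

V_FS = 5.49 V.
LSB = 5.49 V ÷ 2^19 = 5.49/524288 V = 10.471 µV.
σ_q = LSB/√12 = 10.471 µV/3.4641 = 3.02 µV.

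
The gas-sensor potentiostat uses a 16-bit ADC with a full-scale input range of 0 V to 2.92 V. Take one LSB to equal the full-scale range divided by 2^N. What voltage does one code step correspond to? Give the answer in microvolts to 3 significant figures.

44.6 µV

Range is 2.92 V.
There are 2^16 = 65536 steps.
LSB = 2.92 V ÷ 2^16 = 2.92/65536 V = 44.6 µV.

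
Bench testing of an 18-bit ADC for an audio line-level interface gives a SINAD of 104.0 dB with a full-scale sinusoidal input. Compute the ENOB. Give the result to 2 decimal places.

16.98 bits

ENOB = (104.0 − 1.76)/6.02 = 16.9834 bits.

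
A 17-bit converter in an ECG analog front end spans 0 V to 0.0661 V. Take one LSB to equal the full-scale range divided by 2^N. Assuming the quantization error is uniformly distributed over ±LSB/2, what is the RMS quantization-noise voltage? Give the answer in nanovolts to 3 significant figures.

V_FS = 0.0661 V.
LSB = 0.0661 V / 2^17 = 0.50430 µV.
For a uniform distribution on [−LSB/2, +LSB/2], V_rms = LSB/√12 = 0.50430 µV/3.4641 = 146 nV.

146 nV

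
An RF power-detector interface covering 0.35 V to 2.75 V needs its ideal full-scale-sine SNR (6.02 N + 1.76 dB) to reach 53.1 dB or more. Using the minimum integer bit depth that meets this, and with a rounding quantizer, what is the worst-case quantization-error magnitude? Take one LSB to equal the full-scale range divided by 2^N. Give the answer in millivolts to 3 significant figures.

Range = 2.75 − (0.35) = 2.4 V.
6.02 N + 1.76 ≥ 53.1 gives N ≥ 8.528, so the minimum integer is 9.
Step size = 2.4/512 V = 4.6875 mV.
Max error for round-to-nearest is LSB/2 = 2.34 mV.

2.34 mV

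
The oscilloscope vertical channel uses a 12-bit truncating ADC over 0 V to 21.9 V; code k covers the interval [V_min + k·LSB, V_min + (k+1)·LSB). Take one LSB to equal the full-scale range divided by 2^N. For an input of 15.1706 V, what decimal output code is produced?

Span = 21.9 V. LSB = 21.9 V / 2^12 ≈ 5.347 mV.
V_in − V_min = 15.1706 − (0) = 15.1706 V.
Divide by LSB: 15.1706 × 4096/21.9 = 2837.3871.
Truncating gives code 2837.

2837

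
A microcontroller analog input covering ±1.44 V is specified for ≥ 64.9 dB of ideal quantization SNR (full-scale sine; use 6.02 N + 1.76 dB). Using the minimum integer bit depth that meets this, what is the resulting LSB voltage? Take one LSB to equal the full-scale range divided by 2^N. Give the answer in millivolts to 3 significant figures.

Full-scale range = 1.44 V − (-1.44 V) = 2.88 V.
Required N = ⌈(64.9 − 1.76)/6.02⌉ = ⌈10.488⌉ = 11.
LSB = 2.88 V ÷ 2^11 = 2.88/2048 V = 1.41 mV.

1.41 mV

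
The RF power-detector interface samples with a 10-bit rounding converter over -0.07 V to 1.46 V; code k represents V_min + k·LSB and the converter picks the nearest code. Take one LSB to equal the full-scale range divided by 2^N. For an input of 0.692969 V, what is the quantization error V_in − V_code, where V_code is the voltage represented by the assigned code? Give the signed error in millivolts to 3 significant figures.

−0.537 mV

Full-scale range = 1.46 V − (-0.07 V) = 1.53 V. LSB = 1.53 V / 2^10 ≈ 1.494 mV.
(0.692969 − (-0.07)) / LSB = 0.762969 × 1024/1.53 = 510.6407. Nearest integer: k = 511.
V_code = -0.07 + (511/1024) × 1.53 = 0.6935058594 V.
e = 0.692969 − (0.6935058594) = −0.537 mV.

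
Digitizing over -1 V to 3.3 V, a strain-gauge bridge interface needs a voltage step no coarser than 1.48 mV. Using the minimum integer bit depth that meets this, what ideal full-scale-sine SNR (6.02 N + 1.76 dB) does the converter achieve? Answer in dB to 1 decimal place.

74.0 dB

Range = 3.3 − (-1) = 4.3 V.
4.3 V / 1.48 mV = 2905. Since 2^11 = 2048 and 2^12 = 4096, N = 12.
SNR = 6.02 × 12 + 1.76 = 74.00 dB.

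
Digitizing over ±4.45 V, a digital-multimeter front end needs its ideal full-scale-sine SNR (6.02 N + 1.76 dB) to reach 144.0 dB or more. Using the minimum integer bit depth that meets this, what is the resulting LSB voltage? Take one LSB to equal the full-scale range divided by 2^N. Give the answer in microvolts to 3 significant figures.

0.530 µV

Range = 4.45 − (-4.45) = 8.9 V.
6.02 N + 1.76 ≥ 144.0 gives N ≥ 23.628, so the minimum integer is 24.
LSB = 8.9 V ÷ 2^24 = 8.9/16777216 V = 0.530 µV.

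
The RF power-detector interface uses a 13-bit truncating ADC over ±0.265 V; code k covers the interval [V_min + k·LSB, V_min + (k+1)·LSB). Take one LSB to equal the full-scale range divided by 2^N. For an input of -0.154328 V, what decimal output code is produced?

The full-scale span is 0.265 − (-0.265) = 0.53 V. LSB = 0.53 V / 2^13 ≈ 64.70 µV.
code = ⌊(V_in − V_min)/LSB⌋ = ⌊(V_in − V_min) × 2^13 / range⌋
     = ⌊(-0.154328 − (-0.265)) × 8192 / 0.53⌋ = ⌊0.110672 × 8192/0.53⌋
     = ⌊1710.613⌋ = 1710.

1710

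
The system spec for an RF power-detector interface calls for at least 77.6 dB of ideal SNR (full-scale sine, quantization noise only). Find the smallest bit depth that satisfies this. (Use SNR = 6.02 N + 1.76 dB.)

13 bits

6.02 N + 1.76 ≥ 77.6 gives N ≥ 12.598, so the minimum integer is 13.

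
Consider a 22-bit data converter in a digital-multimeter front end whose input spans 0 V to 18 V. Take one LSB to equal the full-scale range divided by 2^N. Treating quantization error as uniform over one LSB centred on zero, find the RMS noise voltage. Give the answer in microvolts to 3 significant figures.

Range is 18 V.
LSB = 18 V / 2^22 = 4.2915 µV.
RMS of a uniform error over width LSB is LSB/√12 = 1.24 µV.

1.24 µV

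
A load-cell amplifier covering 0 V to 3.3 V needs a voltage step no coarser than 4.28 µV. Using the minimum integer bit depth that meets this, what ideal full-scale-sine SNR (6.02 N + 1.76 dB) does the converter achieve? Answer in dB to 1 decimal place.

122.2 dB

Span = 3.3 V.
Required number of levels: 3.3/4.28 µV = 771030; smallest N with 2^N ≥ that is 20.
Ideal SNR at N = 20: 6.02·20 + 1.76 = 122.2 dB.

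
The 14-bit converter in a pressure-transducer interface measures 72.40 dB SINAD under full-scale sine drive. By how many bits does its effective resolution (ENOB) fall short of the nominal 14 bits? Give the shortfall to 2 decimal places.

ENOB = (SINAD − 1.76)/6.02 = (72.40 − 1.76)/6.02 = 11.7342 bits.
14 − 11.7342 = 2.27 bits below nominal.

2.27 bits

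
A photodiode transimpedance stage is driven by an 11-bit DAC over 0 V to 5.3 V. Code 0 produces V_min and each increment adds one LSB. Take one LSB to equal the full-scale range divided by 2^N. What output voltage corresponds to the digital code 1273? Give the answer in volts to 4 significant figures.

Full-scale range = 5.3 V. LSB = 5.3 V / 2^11.
V_out = V_min + code × LSB = 0 V + 1273 × 5.3 V / 2048
      = 0 V + 3.29438 V = 3.29438 V.

3.294 V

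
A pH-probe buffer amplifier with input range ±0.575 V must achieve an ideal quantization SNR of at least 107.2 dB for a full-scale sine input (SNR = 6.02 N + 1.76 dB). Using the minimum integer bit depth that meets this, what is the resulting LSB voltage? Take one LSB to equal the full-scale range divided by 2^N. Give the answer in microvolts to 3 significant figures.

Full-scale range = 0.575 V − (-0.575 V) = 1.15 V.
6.02 N + 1.76 ≥ 107.2 gives N ≥ 17.515, so the minimum integer is 18.
One LSB is 1.15 V / 262144 = 4.39 µV.

4.39 µV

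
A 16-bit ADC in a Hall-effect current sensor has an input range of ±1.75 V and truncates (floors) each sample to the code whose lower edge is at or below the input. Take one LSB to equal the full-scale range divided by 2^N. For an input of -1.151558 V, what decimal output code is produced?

Range = 1.75 − (-1.75) = 3.5 V. LSB = 3.5 V / 2^16 ≈ 53.41 µV.
V_in − V_min = -1.151558 − (-1.75) = 0.598442 V.
Divide by LSB: 0.598442 × 65536/3.5 = 11205.5700.
Truncating gives code 11205.

11205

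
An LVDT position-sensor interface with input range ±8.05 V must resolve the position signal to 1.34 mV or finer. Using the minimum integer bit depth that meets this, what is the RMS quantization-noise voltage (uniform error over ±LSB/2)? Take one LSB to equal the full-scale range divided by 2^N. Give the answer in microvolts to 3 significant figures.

Range = 8.05 − (-8.05) = 16.1 V.
Levels needed ≥ 16.1/1.34 mV = 12010. 2^14 = 16384 suffices, so N_min = 14.
LSB = 16.1 V ÷ 2^14 = 16.1/16384 V = 0.98267 mV.
σ_q = LSB/√12 = 0.98267 mV/3.4641 = 284 µV.

284 µV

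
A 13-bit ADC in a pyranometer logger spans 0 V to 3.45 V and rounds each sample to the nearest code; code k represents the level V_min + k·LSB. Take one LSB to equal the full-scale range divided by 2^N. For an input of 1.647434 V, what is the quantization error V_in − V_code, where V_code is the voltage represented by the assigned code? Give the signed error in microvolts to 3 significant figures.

Full-scale range = 3.45 V. LSB = 3.45 V / 2^13 ≈ 421.1 µV.
Position in LSBs: (1.647434 − (0)) × 8192/3.45 = 3911.8201; rounding gives k = 3912.
V_code = V_min + k × range/2^13 = 0 + 3912 × 3.45/8192 = 1.647509766 V.
e = 1.647434 − (1.647509766) = −75.8 µV.

−75.8 µV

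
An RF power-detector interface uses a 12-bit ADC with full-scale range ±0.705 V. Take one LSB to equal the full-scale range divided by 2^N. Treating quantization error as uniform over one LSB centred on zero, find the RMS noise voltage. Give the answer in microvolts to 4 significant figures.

99.37 µV

Full-scale range = 0.705 V − (-0.705 V) = 1.41 V.
LSB = 1.41 V ÷ 2^12 = 1.41/4096 V = 344.238 µV.
σ_q = LSB/√12 = 344.238 µV/3.4641 = 99.37 µV.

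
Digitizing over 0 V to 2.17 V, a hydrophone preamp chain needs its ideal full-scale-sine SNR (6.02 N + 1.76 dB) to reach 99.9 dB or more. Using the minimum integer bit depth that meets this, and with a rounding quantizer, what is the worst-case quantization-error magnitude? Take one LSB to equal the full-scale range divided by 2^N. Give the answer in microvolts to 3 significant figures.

8.28 µV

V_FS = 2.17 V.
Required N = ⌈(99.9 − 1.76)/6.02⌉ = ⌈16.302⌉ = 17.
One LSB is 2.17 V / 131072 = 16.556 µV.
|e|_max = LSB/2 = 8.28 µV.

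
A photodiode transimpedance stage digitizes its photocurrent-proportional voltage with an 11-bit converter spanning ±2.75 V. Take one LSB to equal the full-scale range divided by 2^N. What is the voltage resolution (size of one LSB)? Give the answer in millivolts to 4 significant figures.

Range = 2.75 − (-2.75) = 5.5 V.
2^11 = 2048 levels.
Step size = 5.5/2048 V = 2.686 mV.

2.686 mV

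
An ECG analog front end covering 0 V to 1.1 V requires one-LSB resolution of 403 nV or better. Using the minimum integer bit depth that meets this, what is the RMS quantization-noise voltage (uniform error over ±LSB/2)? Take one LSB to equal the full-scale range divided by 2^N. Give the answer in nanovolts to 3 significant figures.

Span = 1.1 V.
Levels needed ≥ 1.1/403 nV = 2.730e6. 2^22 = 4194304 suffices, so N_min = 22.
Step size = 1.1/4194304 V = 262.26 nV.
RMS noise = LSB/√12 = 75.7 nV.

75.7 nV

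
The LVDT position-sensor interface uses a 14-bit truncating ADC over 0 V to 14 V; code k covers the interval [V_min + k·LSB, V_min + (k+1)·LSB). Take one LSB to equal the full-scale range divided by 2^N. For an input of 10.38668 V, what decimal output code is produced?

V_FS = 14 V. LSB = 14 V / 2^14 ≈ 0.8545 mV.
(V_in − V_min) × 2^14/range = (10.38668 − (0)) × 16384/14 = 12155.383.
Floor → code = 12155.

12155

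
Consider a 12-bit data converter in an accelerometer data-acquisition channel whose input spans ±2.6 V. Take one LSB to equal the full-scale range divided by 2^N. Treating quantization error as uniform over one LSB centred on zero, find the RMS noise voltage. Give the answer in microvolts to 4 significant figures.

366.5 µV

Span: 2.6 V − (-2.6 V) = 5.2 V.
Step size = 5.2/4096 V = 1.26953 mV.
RMS of a uniform error over width LSB is LSB/√12 = 366.5 µV.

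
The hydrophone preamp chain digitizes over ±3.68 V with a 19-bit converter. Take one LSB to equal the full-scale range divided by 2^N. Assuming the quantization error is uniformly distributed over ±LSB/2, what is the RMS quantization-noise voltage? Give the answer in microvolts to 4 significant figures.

4.052 µV

The full-scale span is 3.68 − (-3.68) = 7.36 V.
LSB = 7.36 V / 2^19 = 14.0381 µV.
RMS of a uniform error over width LSB is LSB/√12 = 4.052 µV.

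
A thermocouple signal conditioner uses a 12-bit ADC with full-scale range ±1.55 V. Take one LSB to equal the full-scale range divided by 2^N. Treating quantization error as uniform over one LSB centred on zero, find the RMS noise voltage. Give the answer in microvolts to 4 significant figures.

218.5 µV

The full-scale span is 1.55 − (-1.55) = 3.1 V.
LSB = 3.1 V / 2^12 = 0.756836 mV.
V_rms = LSB/√12 = 0.756836 mV / √12 = 218.5 µV.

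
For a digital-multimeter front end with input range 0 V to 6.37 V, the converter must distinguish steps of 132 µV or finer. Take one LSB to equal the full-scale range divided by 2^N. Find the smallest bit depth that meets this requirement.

16 bits

Full-scale range = 6.37 V.
Levels needed ≥ 6.37/132 µV = 48260. 2^16 = 65536 suffices, so N_min = 16.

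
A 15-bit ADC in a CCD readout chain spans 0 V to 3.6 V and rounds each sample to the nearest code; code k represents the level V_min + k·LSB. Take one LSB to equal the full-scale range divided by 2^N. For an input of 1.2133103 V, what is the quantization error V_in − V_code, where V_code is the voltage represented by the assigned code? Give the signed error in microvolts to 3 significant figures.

Range is 3.6 V. LSB = 3.6 V / 2^15 ≈ 109.9 µV.
(V_in − V_min)/LSB = (1.2133103 − (0)) × 32768/3.6 = 11043.8200 → nearest code k = 11044.
V_code = 0 + (11044/32768) × 3.6 = 1.2133300781 V.
e = 1.2133103 − (1.2133300781) = −19.8 µV.

−19.8 µV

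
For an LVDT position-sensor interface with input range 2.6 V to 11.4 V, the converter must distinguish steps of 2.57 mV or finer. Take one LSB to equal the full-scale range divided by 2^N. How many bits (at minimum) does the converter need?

Span: 11.4 V − (2.6 V) = 8.8 V.
Need 2^N ≥ 8.8 V / 2.57 mV = 3424 → N_min = 12.

12 bits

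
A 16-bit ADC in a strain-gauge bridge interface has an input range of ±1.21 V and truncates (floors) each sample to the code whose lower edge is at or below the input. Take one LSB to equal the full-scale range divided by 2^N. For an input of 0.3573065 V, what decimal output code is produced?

Full-scale range = 1.21 V − (-1.21 V) = 2.42 V. LSB = 2.42 V / 2^16 ≈ 36.93 µV.
(V_in − V_min) × 2^16/range = (0.3573065 − (-1.21)) × 65536/2.42 = 42444.214.
Floor → code = 42444.

42444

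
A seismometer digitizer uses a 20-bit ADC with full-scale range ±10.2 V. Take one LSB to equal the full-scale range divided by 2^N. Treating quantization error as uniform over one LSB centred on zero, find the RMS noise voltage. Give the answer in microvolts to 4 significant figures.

5.616 µV

Span: 10.2 V − (-10.2 V) = 20.4 V.
LSB = 20.4 V / 2^20 = 19.4550 µV.
RMS of a uniform error over width LSB is LSB/√12 = 5.616 µV.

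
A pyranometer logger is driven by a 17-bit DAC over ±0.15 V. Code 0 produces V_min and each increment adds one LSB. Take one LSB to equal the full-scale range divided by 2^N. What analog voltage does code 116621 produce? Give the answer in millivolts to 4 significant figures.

116.9 mV

The full-scale span is 0.15 − (-0.15) = 0.3 V. LSB = 0.3 V / 2^17.
Output = V_min + (116621/131072) × range = -0.15 + 0.889748 × 0.3 V
      = -0.15 V + 0.266924 V = 0.116924 V.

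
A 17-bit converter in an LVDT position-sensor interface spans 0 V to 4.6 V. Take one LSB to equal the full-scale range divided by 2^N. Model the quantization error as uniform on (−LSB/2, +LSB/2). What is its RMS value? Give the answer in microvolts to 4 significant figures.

Span = 4.6 V.
One LSB is 4.6 V / 131072 = 35.0952 µV.
For a uniform distribution on [−LSB/2, +LSB/2], V_rms = LSB/√12 = 35.0952 µV/3.4641 = 10.13 µV.

10.13 µV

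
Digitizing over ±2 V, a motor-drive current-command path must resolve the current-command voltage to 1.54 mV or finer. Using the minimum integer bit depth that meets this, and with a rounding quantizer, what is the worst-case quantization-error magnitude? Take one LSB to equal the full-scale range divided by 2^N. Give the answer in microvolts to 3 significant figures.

488 µV

The full-scale span is 2 − (-2) = 4 V.
Required number of levels: 4/1.54 mV = 2597.4; smallest N with 2^N ≥ that is 12.
LSB = 4 V / 2^12 = 0.97656 mV.
Half an LSB is 488 µV.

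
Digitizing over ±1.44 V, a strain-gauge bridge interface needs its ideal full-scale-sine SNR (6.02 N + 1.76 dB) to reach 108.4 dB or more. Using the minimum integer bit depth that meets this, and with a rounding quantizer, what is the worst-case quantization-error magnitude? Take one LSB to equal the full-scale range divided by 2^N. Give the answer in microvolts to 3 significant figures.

The full-scale span is 1.44 − (-1.44) = 2.88 V.
6.02 N + 1.76 ≥ 108.4 gives N ≥ 17.714, so the minimum integer is 18.
Step size = 2.88/262144 V = 10.986 µV.
|e|_max = LSB/2 = 5.49 µV.

5.49 µV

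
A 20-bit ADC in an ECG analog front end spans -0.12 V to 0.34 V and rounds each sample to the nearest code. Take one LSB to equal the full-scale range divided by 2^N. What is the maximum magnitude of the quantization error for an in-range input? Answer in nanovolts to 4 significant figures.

Span: 0.34 V − (-0.12 V) = 0.46 V.
LSB = 0.46 V / 2^20 = 438.690 nV.
A rounding quantizer has |error| ≤ LSB/2 = 219.3 nV.

219.3 nV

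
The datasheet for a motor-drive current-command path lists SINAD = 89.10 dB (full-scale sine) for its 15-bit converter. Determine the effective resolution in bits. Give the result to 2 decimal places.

14.51 bits

(89.10 − 1.76) / 6.02 = 87.34/6.02 = 14.5083 effective bits.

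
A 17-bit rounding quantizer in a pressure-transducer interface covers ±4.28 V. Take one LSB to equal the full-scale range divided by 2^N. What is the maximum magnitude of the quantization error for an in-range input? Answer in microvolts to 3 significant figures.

Range = 4.28 − (-4.28) = 8.56 V.
Step size = 8.56/131072 V = 65.308 µV.
|e|_max = LSB/2 = 32.7 µV.

32.7 µV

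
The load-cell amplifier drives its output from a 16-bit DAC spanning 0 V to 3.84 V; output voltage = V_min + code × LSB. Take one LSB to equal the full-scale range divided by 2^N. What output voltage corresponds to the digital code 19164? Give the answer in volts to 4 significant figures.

Span = 3.84 V. LSB = 3.84 V / 2^16.
V_out = 0 + 19164 × (3.84/65536) V
      = 0 V + 1.12289 V = 1.12289 V.

1.123 V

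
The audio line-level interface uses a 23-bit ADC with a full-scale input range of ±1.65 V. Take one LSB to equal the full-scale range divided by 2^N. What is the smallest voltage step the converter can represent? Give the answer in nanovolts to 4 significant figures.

Full-scale range = 1.65 V − (-1.65 V) = 3.3 V.
2^23 = 8388608 levels.
One LSB is 3.3 V / 8388608 = 393.4 nV.

393.4 nV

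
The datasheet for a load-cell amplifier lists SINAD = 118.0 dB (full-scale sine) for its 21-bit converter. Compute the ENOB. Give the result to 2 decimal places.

(118.0 − 1.76) / 6.02 = 116.24/6.02 = 19.3090 effective bits.

19.31 bits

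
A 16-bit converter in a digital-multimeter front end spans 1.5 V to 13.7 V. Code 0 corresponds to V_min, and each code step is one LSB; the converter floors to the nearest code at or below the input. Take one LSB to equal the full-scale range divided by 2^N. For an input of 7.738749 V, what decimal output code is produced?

Full-scale range = 13.7 V − (1.5 V) = 12.2 V. LSB = 12.2 V / 2^16 ≈ 186.2 µV.
code = ⌊(V_in − V_min)/LSB⌋ = ⌊(V_in − V_min) × 2^16 / range⌋
     = ⌊(7.738749 − (1.5)) × 65536 / 12.2⌋ = ⌊6.238749 × 65536/12.2⌋
     = ⌊33513.332⌋ = 33513.

33513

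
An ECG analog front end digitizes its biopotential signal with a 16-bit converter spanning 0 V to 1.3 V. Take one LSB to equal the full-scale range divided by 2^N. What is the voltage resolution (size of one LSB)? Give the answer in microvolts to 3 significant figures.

Range is 1.3 V.
There are 2^16 = 65536 steps.
Step size = 1.3/65536 V = 19.8 µV.

19.8 µV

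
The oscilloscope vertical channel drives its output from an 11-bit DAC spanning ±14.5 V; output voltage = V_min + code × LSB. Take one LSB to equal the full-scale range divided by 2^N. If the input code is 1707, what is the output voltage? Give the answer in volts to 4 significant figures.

9.671 V

Range = 14.5 − (-14.5) = 29 V. LSB = 29 V / 2^11.
Output = V_min + (1707/2048) × range = -14.5 + 0.833496 × 29 V
      = -14.5 + 24.1714 = 9.67139 V.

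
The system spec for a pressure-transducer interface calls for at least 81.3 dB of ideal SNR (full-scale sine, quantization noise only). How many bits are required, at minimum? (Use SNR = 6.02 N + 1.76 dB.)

Required N = ⌈(81.3 − 1.76)/6.02⌉ = ⌈13.213⌉ = 14.

14 bits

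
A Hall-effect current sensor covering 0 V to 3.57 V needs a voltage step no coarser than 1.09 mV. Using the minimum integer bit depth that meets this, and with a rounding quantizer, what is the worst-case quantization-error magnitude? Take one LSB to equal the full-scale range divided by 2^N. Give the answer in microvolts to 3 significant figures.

Full-scale range = 3.57 V.
3.57 V / 1.09 mV = 3275. Since 2^11 = 2048 and 2^12 = 4096, N = 12.
Step size = 3.57/4096 V = 0.87158 mV.
Max error for round-to-nearest is LSB/2 = 436 µV.

436 µV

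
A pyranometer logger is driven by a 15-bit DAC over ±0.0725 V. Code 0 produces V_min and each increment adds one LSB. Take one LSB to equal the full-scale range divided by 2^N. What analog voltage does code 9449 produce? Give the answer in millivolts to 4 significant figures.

-30.69 mV

Span: 0.0725 V − (-0.0725 V) = 0.145 V. LSB = 0.145 V / 2^15.
V_out = V_min + code × LSB = -0.0725 V + 9449 × 0.145 V / 32768
      = -0.0725 V + 0.0418123 V = -0.0306877 V.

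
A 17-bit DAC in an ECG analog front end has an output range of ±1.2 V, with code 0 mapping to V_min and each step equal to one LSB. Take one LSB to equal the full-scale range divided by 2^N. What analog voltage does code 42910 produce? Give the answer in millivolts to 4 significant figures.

Range = 1.2 − (-1.2) = 2.4 V. LSB = 2.4 V / 2^17.
V_out = V_min + code × LSB = -1.2 V + 42910 × 2.4 V / 131072
      = -1.2 V + 0.785706 V = -0.414294 V.

-414.3 mV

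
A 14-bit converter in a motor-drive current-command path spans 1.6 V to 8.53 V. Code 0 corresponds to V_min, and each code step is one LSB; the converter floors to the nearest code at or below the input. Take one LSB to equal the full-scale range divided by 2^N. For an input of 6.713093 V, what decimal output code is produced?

12088

Range = 8.53 − (1.6) = 6.93 V. LSB = 6.93 V / 2^14 ≈ 423.0 µV.
code = ⌊(V_in − V_min)/LSB⌋ = ⌊(V_in − V_min) × 2^14 / range⌋
     = ⌊(6.713093 − (1.6)) × 16384 / 6.93⌋ = ⌊5.113093 × 16384/6.93⌋
     = ⌊12088.444⌋ = 12088.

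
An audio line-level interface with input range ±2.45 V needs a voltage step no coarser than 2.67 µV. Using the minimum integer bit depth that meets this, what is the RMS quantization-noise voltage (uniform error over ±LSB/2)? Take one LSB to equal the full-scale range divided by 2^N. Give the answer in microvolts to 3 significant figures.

0.674 µV

Span: 2.45 V − (-2.45 V) = 4.9 V.
Need 2^N ≥ 4.9 V / 2.67 µV = 1.835e6 → N_min = 21.
LSB = 4.9 V ÷ 2^21 = 4.9/2097152 V = 2.3365 µV.
V_rms = LSB/√12 = 0.674 µV.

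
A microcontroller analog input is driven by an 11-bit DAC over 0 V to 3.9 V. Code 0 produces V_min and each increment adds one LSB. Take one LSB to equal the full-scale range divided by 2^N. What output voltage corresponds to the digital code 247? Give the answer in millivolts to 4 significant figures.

470.4 mV

Range is 3.9 V. LSB = 3.9 V / 2^11.
V_out = 0 + 247 × (3.9/2048) V
      = 0 V + 0.470361 V = 0.470361 V.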